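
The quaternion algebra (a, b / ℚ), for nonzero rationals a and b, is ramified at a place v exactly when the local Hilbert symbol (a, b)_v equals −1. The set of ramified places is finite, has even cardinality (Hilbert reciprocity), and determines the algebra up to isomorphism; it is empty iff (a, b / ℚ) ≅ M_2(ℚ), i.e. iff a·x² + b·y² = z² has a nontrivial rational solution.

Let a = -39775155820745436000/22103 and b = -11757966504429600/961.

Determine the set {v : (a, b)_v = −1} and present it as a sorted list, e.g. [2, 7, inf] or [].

(a, b) ≡ (-126730, -121394) mod (ℚ^×)²; places V = {2, 3, 5, 7, 13, 19, 23, 29, 31, ∞}.
(a,b)_∞: sgn(-126730)=−, sgn(-121394)=−, so -1.
(a,b)_31: α=-2, u≡15; β=-2, v≡25 (mod 31); (15|31)=-1, (25|31)=+1; sign (−1)^0·-1^-2·+1^-2 = +1.
(a,b)_3: α=6, u≡2; β=4, v≡1 (mod 3); (2|3)=-1, (1|3)=+1; sign (−1)^0·-1^4·+1^6 = +1.
(a,b)_5: α=3, u≡4; β=2, v≡1 (mod 5); (4|5)=+1, (1|5)=+1; sign (−1)^0·+1^2·+1^3 = +1.
(a,b)_7: α=4, u≡6; β=3, v≡4 (mod 7); (6|7)=-1, (4|7)=+1; sign (−1)^0·-1^3·+1^4 = -1.
(a,b)_29: α=1, u≡25; β=1, v≡14 (mod 29); (25|29)=+1, (14|29)=-1; sign (−1)^0·+1^1·-1^1 = -1.
(a,b)_23: α=-1, u≡15; β=1, v≡2 (mod 23); (15|23)=-1, (2|23)=+1; sign (−1)^1·-1^1·+1^-1 = +1.
(a,b)_19: α=3, u≡14; β=2, v≡11 (mod 19); (14|19)=-1, (11|19)=+1; sign (−1)^0·-1^2·+1^3 = +1.
(a,b)_2: α=5, β=5; u≡3, v≡7 (mod 8); ε(u)ε(v)=1·1, αω(v)=5·0, βω(u)=5·1; sum ≡ 0  ⇒  +1.
(a,b)_13: α=4, u≡2; β=3, v≡1 (mod 13); (2|13)=-1, (1|13)=+1; sign (−1)^0·-1^3·+1^4 = -1.
|Ram(-126730, -121394)| = 4, even; anisotropic at {7, 13, 29, ∞}.

[7, 13, 29, inf]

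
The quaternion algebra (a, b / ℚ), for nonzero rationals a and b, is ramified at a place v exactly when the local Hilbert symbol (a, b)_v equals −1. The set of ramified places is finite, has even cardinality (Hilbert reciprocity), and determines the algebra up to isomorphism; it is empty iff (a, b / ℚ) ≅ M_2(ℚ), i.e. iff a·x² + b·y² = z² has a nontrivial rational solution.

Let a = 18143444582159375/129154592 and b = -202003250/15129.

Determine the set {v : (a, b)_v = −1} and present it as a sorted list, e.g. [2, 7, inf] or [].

[2, 5]

(a, b) ≡ (205390, -4370) mod (ℚ^×)²; places V = {2, 3, 5, 7, 17, 19, 23, 41, 43, 47, ∞}.
(a,b)_17: α=2, u≡13; β=0, v≡2 (mod 17); (13|17)=+1, (2|17)=+1; sign (−1)^0·+1^0·+1^2 = +1.
(a,b)_3: α=0, u≡1; β=-2, v≡1 (mod 3); (1|3)=+1, (1|3)=+1; sign (−1)^0·+1^-2·+1^0 = +1.
(a,b)_43: α=2, u≡7; β=2, v≡35 (mod 43); (7|43)=-1, (35|43)=+1; sign (−1)^0·-1^2·+1^2 = +1.
(a,b)_23: α=3, u≡1; β=1, v≡17 (mod 23); (1|23)=+1, (17|23)=-1; sign (−1)^1·+1^1·-1^3 = +1.
(a,b)_47: α=1, u≡43; β=0, v≡14 (mod 47); (43|47)=-1, (14|47)=+1; sign (−1)^0·-1^0·+1^1 = +1.
(a,b)_7: α=-4, u≡6; β=0, v≡3 (mod 7); (6|7)=-1, (3|7)=-1; sign (−1)^0·-1^0·-1^-4 = +1.
(a,b)_2: α=-5, β=1; u≡7, v≡7 (mod 8); ε(u)ε(v)=1·1, αω(v)=-5·0, βω(u)=1·0; sum ≡ 1  ⇒  -1.
(a,b)_19: α=1, u≡2; β=1, v≡16 (mod 19); (2|19)=-1, (16|19)=+1; sign (−1)^1·-1^1·+1^1 = +1.
(a,b)_5: α=5, u≡3; β=3, v≡1 (mod 5); (3|5)=-1, (1|5)=+1; sign (−1)^0·-1^3·+1^5 = -1.
(a,b)_41: α=-2, u≡40; β=-2, v≡34 (mod 41); (40|41)=+1, (34|41)=-1; sign (−1)^0·+1^-2·-1^-2 = +1.
(a,b)_∞: sgn(205390)=+, sgn(-4370)=−, so +1.
|Ram(205390, -4370)| = 2, even; anisotropic at {2, 5}.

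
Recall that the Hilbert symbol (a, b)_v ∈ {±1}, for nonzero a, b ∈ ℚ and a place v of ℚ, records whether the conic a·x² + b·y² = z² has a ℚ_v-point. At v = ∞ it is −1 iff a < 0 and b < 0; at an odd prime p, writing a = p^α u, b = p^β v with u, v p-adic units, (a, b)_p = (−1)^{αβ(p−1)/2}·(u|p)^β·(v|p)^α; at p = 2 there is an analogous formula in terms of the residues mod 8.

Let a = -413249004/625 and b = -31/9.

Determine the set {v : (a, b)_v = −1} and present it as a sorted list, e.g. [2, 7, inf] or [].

[23, 31, 37, inf]

Mod squares: a ≡ -11479139, b ≡ -31. Check v ∈ {∞, 2, 3, 5, 7, 23, 31, 37, 41, 47}.
v=37: a=37^1·(≡18), b=37^0·(≡13) mod 37; (18|37)=-1, (13|37)=-1; (−1)^{1·0·18}·(-1)^0·(-1)^1 = -1.
v=3: a=3^2·(≡1), b=3^-2·(≡2) mod 3; (1|3)=+1, (2|3)=-1; (−1)^{2·-2·1}·(+1)^-2·(-1)^2 = +1.
v=23: a=23^1·(≡17), b=23^0·(≡17) mod 23; (17|23)=-1, (17|23)=-1; (−1)^{1·0·11}·(-1)^0·(-1)^1 = -1.
v=∞: -11479139 < 0 and -31 < 0  ⇒  (a,b)_∞ = -1.
v=7: a=7^1·(≡3), b=7^0·(≡2) mod 7; (3|7)=-1, (2|7)=+1; (−1)^{1·0·3}·(-1)^0·(+1)^1 = +1.
v=31: a=31^0·(≡6), b=31^1·(≡24) mod 31; (6|31)=-1, (24|31)=-1; (−1)^{0·1·15}·(-1)^1·(-1)^0 = -1.
v=5: a=5^-4·(≡1), b=5^0·(≡1) mod 5; (1|5)=+1, (1|5)=+1; (−1)^{-4·0·2}·(+1)^0·(+1)^-4 = +1.
v=2: v_2(a)=2, v_2(b)=0; units ≡ 5, 1 (mod 8); ε·ε+αω+βω = 0·0+2·0+0·1 ≡ 0  ⇒  (a,b)_2 = +1.
v=41: a=41^1·(≡36), b=41^0·(≡33) mod 41; (36|41)=+1, (33|41)=+1; (−1)^{1·0·20}·(+1)^0·(+1)^1 = +1.
v=47: a=47^1·(≡23), b=47^0·(≡7) mod 47; (23|47)=-1, (7|47)=+1; (−1)^{1·0·23}·(-1)^0·(+1)^1 = +1.
Ram(-11479139, -31) = {23, 31, 37, ∞}; no ℚ_23-point on the conic.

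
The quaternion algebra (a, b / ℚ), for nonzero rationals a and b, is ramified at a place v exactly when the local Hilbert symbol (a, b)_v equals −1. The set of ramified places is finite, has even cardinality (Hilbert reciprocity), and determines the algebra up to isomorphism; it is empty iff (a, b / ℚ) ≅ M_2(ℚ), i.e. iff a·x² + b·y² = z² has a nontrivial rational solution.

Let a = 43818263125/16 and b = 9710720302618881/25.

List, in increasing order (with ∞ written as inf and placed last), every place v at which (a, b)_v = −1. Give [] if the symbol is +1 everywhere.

(a, b) ≡ (70109221, 41) mod (ℚ^×)²; places V = {2, 3, 5, 7, 13, 19, 23, 41, 43, ∞}.
(a,b)_43: α=1, u≡23; β=2, v≡17 (mod 43); (23|43)=+1, (17|43)=+1; sign (−1)^0·+1^2·+1^1 = +1.
(a,b)_3: α=0, u≡1; β=4, v≡2 (mod 3); (1|3)=+1, (2|3)=-1; sign (−1)^0·+1^4·-1^0 = +1.
(a,b)_2: α=-4, β=0; u≡5, v≡1 (mod 8); ε(u)ε(v)=0·0, αω(v)=-4·0, βω(u)=0·1; sum ≡ 0  ⇒  +1.
(a,b)_13: α=1, u≡2; β=2, v≡11 (mod 13); (2|13)=-1, (11|13)=-1; sign (−1)^0·-1^2·-1^1 = -1.
(a,b)_41: α=1, u≡27; β=1, v≡33 (mod 41); (27|41)=-1, (33|41)=+1; sign (−1)^0·-1^1·+1^1 = -1.
(a,b)_19: α=1, u≡11; β=2, v≡2 (mod 19); (11|19)=+1, (2|19)=-1; sign (−1)^0·+1^2·-1^1 = -1.
(a,b)_∞: sgn(70109221)=+, sgn(41)=+, so +1.
(a,b)_7: α=1, u≡3; β=2, v≡5 (mod 7); (3|7)=-1, (5|7)=-1; sign (−1)^0·-1^2·-1^1 = -1.
(a,b)_23: α=1, u≡15; β=2, v≡4 (mod 23); (15|23)=-1, (4|23)=+1; sign (−1)^0·-1^2·+1^1 = +1.
(a,b)_5: α=4, u≡1; β=-2, v≡1 (mod 5); (1|5)=+1, (1|5)=+1; sign (−1)^0·+1^-2·+1^4 = +1.
|Ram(70109221, 41)| = 4, even; anisotropic at {7, 13, 19, 41}.

[7, 13, 19, 41]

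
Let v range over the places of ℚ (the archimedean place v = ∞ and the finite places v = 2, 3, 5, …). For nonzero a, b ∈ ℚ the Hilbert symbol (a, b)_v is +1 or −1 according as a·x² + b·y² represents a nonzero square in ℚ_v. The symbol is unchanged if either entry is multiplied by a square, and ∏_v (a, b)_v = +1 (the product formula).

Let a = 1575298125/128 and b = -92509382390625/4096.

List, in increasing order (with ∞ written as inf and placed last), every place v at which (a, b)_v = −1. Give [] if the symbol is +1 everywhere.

(a, b) ≡ (74, -1073) mod (ℚ^×)²; places V = {2, 3, 5, 29, 37, ∞}.
(a,b)_29: α=2, u≡23; β=3, v≡19 (mod 29); (23|29)=+1, (19|29)=-1; sign (−1)^0·+1^3·-1^2 = +1.
(a,b)_∞: sgn(74)=+, sgn(-1073)=−, so +1.
(a,b)_2: α=-7, β=-12; u≡5, v≡7 (mod 8); ε(u)ε(v)=0·1, αω(v)=-7·0, βω(u)=-12·1; sum ≡ 0  ⇒  +1.
(a,b)_5: α=4, u≡4; β=6, v≡2 (mod 5); (4|5)=+1, (2|5)=-1; sign (−1)^0·+1^6·-1^4 = +1.
(a,b)_37: α=1, u≡23; β=1, v≡35 (mod 37); (23|37)=-1, (35|37)=-1; sign (−1)^0·-1^1·-1^1 = +1.
(a,b)_3: α=4, u≡2; β=8, v≡1 (mod 3); (2|3)=-1, (1|3)=+1; sign (−1)^0·-1^8·+1^4 = +1.
Every local symbol is +1, so the conic 74·x² + -1073·y² = z² has ℚ_v-points for all v and hence a ℚ-point; (a, b / ℚ) ≅ M_2(ℚ).

[]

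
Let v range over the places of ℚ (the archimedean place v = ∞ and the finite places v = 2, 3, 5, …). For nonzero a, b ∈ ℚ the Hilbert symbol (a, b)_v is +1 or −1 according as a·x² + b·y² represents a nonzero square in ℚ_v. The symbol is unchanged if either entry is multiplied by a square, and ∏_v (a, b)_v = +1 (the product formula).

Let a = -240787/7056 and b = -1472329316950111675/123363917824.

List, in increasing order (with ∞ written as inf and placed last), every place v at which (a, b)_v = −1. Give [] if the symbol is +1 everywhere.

(a, b) ≡ (-667, -693187) mod (ℚ^×)²; places V = {2, 3, 5, 7, 11, 19, 23, 29, 41, 53, ∞}.
(a,b)_41: α=0, u≡22; β=1, v≡11 (mod 41); (22|41)=-1, (11|41)=-1; sign (−1)^0·-1^1·-1^0 = -1.
(a,b)_29: α=1, u≡28; β=3, v≡23 (mod 29); (28|29)=+1, (23|29)=+1; sign (−1)^0·+1^3·+1^1 = +1.
(a,b)_2: α=-4, β=-20; u≡5, v≡5 (mod 8); ε(u)ε(v)=0·0, αω(v)=-4·1, βω(u)=-20·1; sum ≡ 0  ⇒  +1.
(a,b)_19: α=2, u≡16; β=2, v≡9 (mod 19); (16|19)=+1, (9|19)=+1; sign (−1)^0·+1^2·+1^2 = +1.
(a,b)_3: α=-2, u≡2; β=0, v≡2 (mod 3); (2|3)=-1, (2|3)=-1; sign (−1)^0·-1^0·-1^-2 = +1.
(a,b)_5: α=0, u≡3; β=2, v≡2 (mod 5); (3|5)=-1, (2|5)=-1; sign (−1)^0·-1^2·-1^0 = +1.
(a,b)_11: α=0, u≡5; β=1, v≡7 (mod 11); (5|11)=+1, (7|11)=-1; sign (−1)^0·+1^1·-1^0 = +1.
(a,b)_23: α=1, u≡10; β=4, v≡20 (mod 23); (10|23)=-1, (20|23)=-1; sign (−1)^0·-1^4·-1^1 = -1.
(a,b)_53: α=0, u≡14; β=1, v≡12 (mod 53); (14|53)=-1, (12|53)=-1; sign (−1)^0·-1^1·-1^0 = -1.
(a,b)_7: α=-2, u≡5; β=-6, v≡2 (mod 7); (5|7)=-1, (2|7)=+1; sign (−1)^0·-1^-6·+1^-2 = +1.
(a,b)_∞: sgn(-667)=−, sgn(-693187)=−, so -1.
|Ram(-667, -693187)| = 4, even; anisotropic at {23, 41, 53, ∞}.

[23, 41, 53, inf]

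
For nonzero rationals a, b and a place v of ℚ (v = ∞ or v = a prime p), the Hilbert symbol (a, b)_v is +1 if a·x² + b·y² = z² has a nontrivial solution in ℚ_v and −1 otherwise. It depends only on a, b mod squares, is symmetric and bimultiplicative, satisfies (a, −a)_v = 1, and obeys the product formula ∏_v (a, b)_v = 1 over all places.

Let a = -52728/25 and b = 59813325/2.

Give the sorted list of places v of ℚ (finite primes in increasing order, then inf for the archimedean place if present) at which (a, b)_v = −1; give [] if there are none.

Mod squares: a ≡ -78, b ≡ 26. Check v ∈ {∞, 2, 3, 5, 11, 13}.
v=3: a=3^1·(≡1), b=3^2·(≡2) mod 3; (1|3)=+1, (2|3)=-1; (−1)^{1·2·1}·(+1)^2·(-1)^1 = -1.
v=5: a=5^-2·(≡2), b=5^2·(≡4) mod 5; (2|5)=-1, (4|5)=+1; (−1)^{-2·2·2}·(-1)^2·(+1)^-2 = +1.
v=∞: -78 < 0 and 26 > 0  ⇒  (a,b)_∞ = +1.
v=13: a=13^3·(≡11), b=13^3·(≡8) mod 13; (11|13)=-1, (8|13)=-1; (−1)^{3·3·6}·(-1)^3·(-1)^3 = +1.
v=11: a=11^0·(≡2), b=11^2·(≡9) mod 11; (2|11)=-1, (9|11)=+1; (−1)^{0·2·5}·(-1)^2·(+1)^0 = +1.
v=2: v_2(a)=3, v_2(b)=-1; units ≡ 1, 5 (mod 8); ε·ε+αω+βω = 0·0+3·1+-1·0 ≡ 1  ⇒  (a,b)_2 = -1.
Ram(-78, 26) = {2, 3}; no ℚ_2-point on the conic.

[2, 3]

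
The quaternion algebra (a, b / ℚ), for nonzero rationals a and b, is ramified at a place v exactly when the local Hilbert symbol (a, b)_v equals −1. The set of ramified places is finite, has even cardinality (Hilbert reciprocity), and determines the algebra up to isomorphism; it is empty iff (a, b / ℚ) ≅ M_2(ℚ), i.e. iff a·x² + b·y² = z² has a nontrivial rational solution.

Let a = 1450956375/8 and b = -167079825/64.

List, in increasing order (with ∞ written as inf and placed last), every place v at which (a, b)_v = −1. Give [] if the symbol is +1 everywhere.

(a, b) ≡ (106590, -17) mod (ℚ^×)²; places V = {2, 3, 5, 11, 17, 19, ∞}.
(a,b)_19: α=1, u≡16; β=2, v≡13 (mod 19); (16|19)=+1, (13|19)=-1; sign (−1)^0·+1^2·-1^1 = -1.
(a,b)_∞: sgn(106590)=+, sgn(-17)=−, so +1.
(a,b)_5: α=3, u≡2; β=2, v≡3 (mod 5); (2|5)=-1, (3|5)=-1; sign (−1)^0·-1^2·-1^3 = -1.
(a,b)_2: α=-3, β=-6; u≡7, v≡7 (mod 8); ε(u)ε(v)=1·1, αω(v)=-3·0, βω(u)=-6·0; sum ≡ 1  ⇒  -1.
(a,b)_17: α=1, u≡7; β=1, v≡8 (mod 17); (7|17)=-1, (8|17)=+1; sign (−1)^0·-1^1·+1^1 = -1.
(a,b)_11: α=3, u≡10; β=2, v≡3 (mod 11); (10|11)=-1, (3|11)=+1; sign (−1)^0·-1^2·+1^3 = +1.
(a,b)_3: α=3, u≡1; β=2, v≡1 (mod 3); (1|3)=+1, (1|3)=+1; sign (−1)^0·+1^2·+1^3 = +1.
|Ram(106590, -17)| = 4, even; anisotropic at {2, 5, 17, 19}.

[2, 5, 17, 19]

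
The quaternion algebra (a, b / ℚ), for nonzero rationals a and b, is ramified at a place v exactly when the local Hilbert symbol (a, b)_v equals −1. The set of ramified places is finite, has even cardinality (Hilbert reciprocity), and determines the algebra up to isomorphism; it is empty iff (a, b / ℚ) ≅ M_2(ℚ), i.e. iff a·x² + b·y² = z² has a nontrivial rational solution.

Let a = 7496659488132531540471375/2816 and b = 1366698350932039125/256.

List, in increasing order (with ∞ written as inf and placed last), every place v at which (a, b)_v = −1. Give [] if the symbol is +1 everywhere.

[5, 11, 13, 19]

Mod squares: a ≡ 1045, b ≡ 85085. Check v ∈ {∞, 2, 3, 5, 7, 11, 13, 17, 19, 31}.
v=7: a=7^2·(≡4), b=7^1·(≡6) mod 7; (4|7)=+1, (6|7)=-1; (−1)^{2·1·3}·(+1)^1·(-1)^2 = +1.
v=31: a=31^4·(≡12), b=31^2·(≡21) mod 31; (12|31)=-1, (21|31)=-1; (−1)^{4·2·15}·(-1)^2·(-1)^4 = +1.
v=3: a=3^4·(≡1), b=3^4·(≡2) mod 3; (1|3)=+1, (2|3)=-1; (−1)^{4·4·1}·(+1)^4·(-1)^4 = +1.
v=11: a=11^-1·(≡8), b=11^1·(≡7) mod 11; (8|11)=-1, (7|11)=-1; (−1)^{-1·1·5}·(-1)^1·(-1)^-1 = -1.
v=5: a=5^3·(≡1), b=5^3·(≡3) mod 5; (1|5)=+1, (3|5)=-1; (−1)^{3·3·2}·(+1)^3·(-1)^3 = -1.
v=13: a=13^4·(≡2), b=13^5·(≡6) mod 13; (2|13)=-1, (6|13)=-1; (−1)^{4·5·6}·(-1)^5·(-1)^4 = -1.
v=17: a=17^4·(≡1), b=17^3·(≡7) mod 17; (1|17)=+1, (7|17)=-1; (−1)^{4·3·8}·(+1)^3·(-1)^4 = +1.
v=∞: 1045 > 0 and 85085 > 0  ⇒  (a,b)_∞ = +1.
v=19: a=19^3·(≡6), b=19^0·(≡12) mod 19; (6|19)=+1, (12|19)=-1; (−1)^{3·0·9}·(+1)^0·(-1)^3 = -1.
v=2: v_2(a)=-8, v_2(b)=-8; units ≡ 5, 5 (mod 8); ε·ε+αω+βω = 0·0+-8·1+-8·1 ≡ 0  ⇒  (a,b)_2 = +1.
Ram(1045, 85085) = {5, 11, 13, 19}; no ℚ_5-point on the conic.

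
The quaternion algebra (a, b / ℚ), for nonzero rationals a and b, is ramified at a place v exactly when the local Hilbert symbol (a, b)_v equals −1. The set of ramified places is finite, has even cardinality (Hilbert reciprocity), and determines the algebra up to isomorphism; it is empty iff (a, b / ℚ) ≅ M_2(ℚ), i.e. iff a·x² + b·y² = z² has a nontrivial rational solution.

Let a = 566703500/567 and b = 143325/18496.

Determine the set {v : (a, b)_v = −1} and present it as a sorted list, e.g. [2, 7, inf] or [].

[5, 7, 13, 19]

Mod squares: a ≡ 327845, b ≡ 13. Check v ∈ {∞, 2, 3, 5, 7, 11, 13, 17, 19, 29}.
v=2: v_2(a)=2, v_2(b)=-6; units ≡ 5, 5 (mod 8); ε·ε+αω+βω = 0·0+2·1+-6·1 ≡ 0  ⇒  (a,b)_2 = +1.
v=29: a=29^1·(≡16), b=29^0·(≡23) mod 29; (16|29)=+1, (23|29)=+1; (−1)^{1·0·14}·(+1)^0·(+1)^1 = +1.
v=5: a=5^3·(≡4), b=5^2·(≡3) mod 5; (4|5)=+1, (3|5)=-1; (−1)^{3·2·2}·(+1)^2·(-1)^3 = -1.
v=∞: 327845 > 0 and 13 > 0  ⇒  (a,b)_∞ = +1.
v=11: a=11^2·(≡5), b=11^0·(≡10) mod 11; (5|11)=+1, (10|11)=-1; (−1)^{2·0·5}·(+1)^0·(-1)^2 = +1.
v=19: a=19^1·(≡14), b=19^0·(≡3) mod 19; (14|19)=-1, (3|19)=-1; (−1)^{1·0·9}·(-1)^0·(-1)^1 = -1.
v=7: a=7^-1·(≡5), b=7^2·(≡3) mod 7; (5|7)=-1, (3|7)=-1; (−1)^{-1·2·3}·(-1)^2·(-1)^-1 = -1.
v=13: a=13^0·(≡8), b=13^1·(≡4) mod 13; (8|13)=-1, (4|13)=+1; (−1)^{0·1·6}·(-1)^1·(+1)^0 = -1.
v=17: a=17^1·(≡5), b=17^-2·(≡9) mod 17; (5|17)=-1, (9|17)=+1; (−1)^{1·-2·8}·(-1)^-2·(+1)^1 = +1.
v=3: a=3^-4·(≡2), b=3^2·(≡1) mod 3; (2|3)=-1, (1|3)=+1; (−1)^{-4·2·1}·(-1)^2·(+1)^-4 = +1.
Ram(327845, 13) = {5, 7, 13, 19}; no ℚ_5-point on the conic.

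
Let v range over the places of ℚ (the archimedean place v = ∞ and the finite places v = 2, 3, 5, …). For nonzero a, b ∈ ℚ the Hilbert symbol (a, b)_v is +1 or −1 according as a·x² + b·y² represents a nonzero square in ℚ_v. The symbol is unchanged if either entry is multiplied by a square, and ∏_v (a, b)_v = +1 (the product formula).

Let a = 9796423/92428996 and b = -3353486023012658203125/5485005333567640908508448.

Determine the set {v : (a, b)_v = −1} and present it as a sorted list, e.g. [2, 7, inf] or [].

[2, 5, 7, 17]

Mod squares: a ≡ 7, b ≡ -36890. Check v ∈ {∞, 2, 3, 5, 7, 11, 13, 17, 19, 23, 31, 41}.
v=23: a=23^-2·(≡15), b=23^-6·(≡2) mod 23; (15|23)=-1, (2|23)=+1; (−1)^{-2·-6·11}·(-1)^-6·(+1)^-2 = +1.
v=13: a=13^4·(≡7), b=13^2·(≡10) mod 13; (7|13)=-1, (10|13)=+1; (−1)^{4·2·6}·(-1)^2·(+1)^4 = +1.
v=41: a=41^0·(≡24), b=41^-2·(≡10) mod 41; (24|41)=-1, (10|41)=+1; (−1)^{0·-2·20}·(-1)^-2·(+1)^0 = +1.
v=3: a=3^0·(≡1), b=3^4·(≡1) mod 3; (1|3)=+1, (1|3)=+1; (−1)^{0·4·1}·(+1)^4·(+1)^0 = +1.
v=∞: 7 > 0 and -36890 < 0  ⇒  (a,b)_∞ = +1.
v=2: v_2(a)=-2, v_2(b)=-5; units ≡ 7, 3 (mod 8); ε·ε+αω+βω = 1·1+-2·1+-5·0 ≡ 1  ⇒  (a,b)_2 = -1.
v=19: a=19^-2·(≡9), b=19^-6·(≡3) mod 19; (9|19)=+1, (3|19)=-1; (−1)^{-2·-6·9}·(+1)^-6·(-1)^-2 = +1.
v=31: a=31^0·(≡9), b=31^1·(≡8) mod 31; (9|31)=+1, (8|31)=+1; (−1)^{0·1·15}·(+1)^1·(+1)^0 = +1.
v=5: a=5^0·(≡3), b=5^9·(≡3) mod 5; (3|5)=-1, (3|5)=-1; (−1)^{0·9·2}·(-1)^9·(-1)^0 = -1.
v=17: a=17^0·(≡12), b=17^3·(≡3) mod 17; (12|17)=-1, (3|17)=-1; (−1)^{0·3·8}·(-1)^3·(-1)^0 = -1.
v=11: a=11^-2·(≡7), b=11^-4·(≡3) mod 11; (7|11)=-1, (3|11)=+1; (−1)^{-2·-4·5}·(-1)^-4·(+1)^-2 = +1.
v=7: a=7^3·(≡4), b=7^7·(≡1) mod 7; (4|7)=+1, (1|7)=+1; (−1)^{3·7·3}·(+1)^7·(+1)^3 = -1.
|Ram(7, -36890)| = 4, even; anisotropic at {2, 5, 7, 17}.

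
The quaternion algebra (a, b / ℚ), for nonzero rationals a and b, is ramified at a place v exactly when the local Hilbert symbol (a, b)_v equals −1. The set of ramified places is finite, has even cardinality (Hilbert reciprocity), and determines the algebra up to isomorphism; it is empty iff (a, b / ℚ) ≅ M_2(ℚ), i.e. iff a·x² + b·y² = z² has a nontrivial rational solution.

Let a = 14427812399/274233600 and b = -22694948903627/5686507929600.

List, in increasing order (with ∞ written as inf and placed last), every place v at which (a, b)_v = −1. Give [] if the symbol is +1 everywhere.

Mod squares: a ≡ 119, b ≡ -1547. Check v ∈ {∞, 2, 3, 5, 7, 11, 13, 17, 23}.
v=13: a=13^2·(≡2), b=13^3·(≡5) mod 13; (2|13)=-1, (5|13)=-1; (−1)^{2·3·6}·(-1)^3·(-1)^2 = -1.
v=2: v_2(a)=-8, v_2(b)=-16; units ≡ 7, 5 (mod 8); ε·ε+αω+βω = 1·0+-8·1+-16·0 ≡ 0  ⇒  (a,b)_2 = +1.
v=7: a=7^3·(≡3), b=7^3·(≡3) mod 7; (3|7)=-1, (3|7)=-1; (−1)^{3·3·3}·(-1)^3·(-1)^3 = -1.
v=23: a=23^-2·(≡2), b=23^-2·(≡11) mod 23; (2|23)=+1, (11|23)=-1; (−1)^{-2·-2·11}·(+1)^-2·(-1)^-2 = +1.
v=5: a=5^-2·(≡1), b=5^-2·(≡2) mod 5; (1|5)=+1, (2|5)=-1; (−1)^{-2·-2·2}·(+1)^-2·(-1)^-2 = +1.
v=11: a=11^4·(≡5), b=11^6·(≡1) mod 11; (5|11)=+1, (1|11)=+1; (−1)^{4·6·5}·(+1)^6·(+1)^4 = +1.
v=17: a=17^1·(≡14), b=17^1·(≡6) mod 17; (14|17)=-1, (6|17)=-1; (−1)^{1·1·8}·(-1)^1·(-1)^1 = +1.
v=∞: 119 > 0 and -1547 < 0  ⇒  (a,b)_∞ = +1.
v=3: a=3^-4·(≡2), b=3^-8·(≡1) mod 3; (2|3)=-1, (1|3)=+1; (−1)^{-4·-8·1}·(-1)^-8·(+1)^-4 = +1.
Ram(119, -1547) = {7, 13}; no ℚ_7-point on the conic.

[7, 13]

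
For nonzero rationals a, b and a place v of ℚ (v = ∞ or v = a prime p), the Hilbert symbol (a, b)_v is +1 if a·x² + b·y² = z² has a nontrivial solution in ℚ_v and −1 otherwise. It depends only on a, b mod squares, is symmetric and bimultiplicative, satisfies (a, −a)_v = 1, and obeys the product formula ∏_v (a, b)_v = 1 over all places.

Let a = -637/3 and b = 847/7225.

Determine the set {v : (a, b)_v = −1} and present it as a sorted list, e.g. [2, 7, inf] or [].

Mod squares: a ≡ -39, b ≡ 7. Check v ∈ {∞, 2, 3, 5, 7, 11, 13, 17}.
v=13: a=13^1·(≡1), b=13^0·(≡8) mod 13; (1|13)=+1, (8|13)=-1; (−1)^{1·0·6}·(+1)^0·(-1)^1 = -1.
v=∞: -39 < 0 and 7 > 0  ⇒  (a,b)_∞ = +1.
v=7: a=7^2·(≡5), b=7^1·(≡2) mod 7; (5|7)=-1, (2|7)=+1; (−1)^{2·1·3}·(-1)^1·(+1)^2 = -1.
v=17: a=17^0·(≡3), b=17^-2·(≡6) mod 17; (3|17)=-1, (6|17)=-1; (−1)^{0·-2·8}·(-1)^-2·(-1)^0 = +1.
v=2: v_2(a)=0, v_2(b)=0; units ≡ 1, 7 (mod 8); ε·ε+αω+βω = 0·1+0·0+0·0 ≡ 0  ⇒  (a,b)_2 = +1.
v=11: a=11^0·(≡4), b=11^2·(≡2) mod 11; (4|11)=+1, (2|11)=-1; (−1)^{0·2·5}·(+1)^2·(-1)^0 = +1.
v=3: a=3^-1·(≡2), b=3^0·(≡1) mod 3; (2|3)=-1, (1|3)=+1; (−1)^{-1·0·1}·(-1)^0·(+1)^-1 = +1.
v=5: a=5^0·(≡1), b=5^-2·(≡3) mod 5; (1|5)=+1, (3|5)=-1; (−1)^{0·-2·2}·(+1)^-2·(-1)^0 = +1.
|Ram(-39, 7)| = 2, even; anisotropic at {7, 13}.

[7, 13]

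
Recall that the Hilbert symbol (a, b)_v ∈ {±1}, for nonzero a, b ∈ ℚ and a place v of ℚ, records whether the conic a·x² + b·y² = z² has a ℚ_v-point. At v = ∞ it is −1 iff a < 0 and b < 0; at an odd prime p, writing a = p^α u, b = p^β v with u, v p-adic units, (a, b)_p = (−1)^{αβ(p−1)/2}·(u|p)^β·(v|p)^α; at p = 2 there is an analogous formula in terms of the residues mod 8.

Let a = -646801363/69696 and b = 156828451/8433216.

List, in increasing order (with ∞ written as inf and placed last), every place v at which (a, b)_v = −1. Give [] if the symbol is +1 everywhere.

Mod squares: a ≡ -13243, b ≡ 19. Check v ∈ {∞, 2, 3, 11, 13, 17, 19, 41}.
v=13: a=13^2·(≡4), b=13^4·(≡8) mod 13; (4|13)=+1, (8|13)=-1; (−1)^{2·4·6}·(+1)^4·(-1)^2 = +1.
v=41: a=41^1·(≡8), b=41^0·(≡6) mod 41; (8|41)=+1, (6|41)=-1; (−1)^{1·0·20}·(+1)^0·(-1)^1 = -1.
v=∞: -13243 < 0 and 19 > 0  ⇒  (a,b)_∞ = +1.
v=3: a=3^-2·(≡2), b=3^-2·(≡1) mod 3; (2|3)=-1, (1|3)=+1; (−1)^{-2·-2·1}·(-1)^-2·(+1)^-2 = +1.
v=11: a=11^-2·(≡3), b=11^-4·(≡8) mod 11; (3|11)=+1, (8|11)=-1; (−1)^{-2·-4·5}·(+1)^-4·(-1)^-2 = +1.
v=19: a=19^1·(≡7), b=19^1·(≡6) mod 19; (7|19)=+1, (6|19)=+1; (−1)^{1·1·9}·(+1)^1·(+1)^1 = -1.
v=17: a=17^3·(≡5), b=17^2·(≡4) mod 17; (5|17)=-1, (4|17)=+1; (−1)^{3·2·8}·(-1)^2·(+1)^3 = +1.
v=2: v_2(a)=-6, v_2(b)=-6; units ≡ 5, 3 (mod 8); ε·ε+αω+βω = 0·1+-6·1+-6·1 ≡ 0  ⇒  (a,b)_2 = +1.
|Ram(-13243, 19)| = 2, even; anisotropic at {19, 41}.

[19, 41]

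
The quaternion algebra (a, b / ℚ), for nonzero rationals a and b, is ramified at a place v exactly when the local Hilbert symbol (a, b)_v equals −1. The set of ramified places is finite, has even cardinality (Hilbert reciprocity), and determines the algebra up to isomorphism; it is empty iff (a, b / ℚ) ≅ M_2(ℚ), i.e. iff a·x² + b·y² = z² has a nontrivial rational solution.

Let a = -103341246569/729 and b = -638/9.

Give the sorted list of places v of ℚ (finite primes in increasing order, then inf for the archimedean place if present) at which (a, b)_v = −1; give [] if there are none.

(a, b) ≡ (-1015529, -638) mod (ℚ^×)²; places V = {2, 3, 11, 17, 29, 31, 41, 47, ∞}.
(a,b)_29: α=2, u≡13; β=1, v≡4 (mod 29); (13|29)=+1, (4|29)=+1; sign (−1)^0·+1^1·+1^2 = +1.
(a,b)_11: α=2, u≡7; β=1, v≡7 (mod 11); (7|11)=-1, (7|11)=-1; sign (−1)^0·-1^1·-1^2 = -1.
(a,b)_17: α=1, u≡9; β=0, v≡16 (mod 17); (9|17)=+1, (16|17)=+1; sign (−1)^0·+1^0·+1^1 = +1.
(a,b)_31: α=1, u≡25; β=0, v≡29 (mod 31); (25|31)=+1, (29|31)=-1; sign (−1)^0·+1^0·-1^1 = -1.
(a,b)_∞: sgn(-1015529)=−, sgn(-638)=−, so -1.
(a,b)_41: α=1, u≡4; β=0, v≡2 (mod 41); (4|41)=+1, (2|41)=+1; sign (−1)^0·+1^0·+1^1 = +1.
(a,b)_2: α=0, β=1; u≡7, v≡1 (mod 8); ε(u)ε(v)=1·0, αω(v)=0·0, βω(u)=1·0; sum ≡ 0  ⇒  +1.
(a,b)_3: α=-6, u≡1; β=-2, v≡1 (mod 3); (1|3)=+1, (1|3)=+1; sign (−1)^0·+1^-2·+1^-6 = +1.
(a,b)_47: α=1, u≡15; β=0, v≡44 (mod 47); (15|47)=-1, (44|47)=-1; sign (−1)^0·-1^0·-1^1 = -1.
Ram(-1015529, -638) = {11, 31, 47, ∞}; no ℚ_11-point on the conic.

[11, 31, 47, inf]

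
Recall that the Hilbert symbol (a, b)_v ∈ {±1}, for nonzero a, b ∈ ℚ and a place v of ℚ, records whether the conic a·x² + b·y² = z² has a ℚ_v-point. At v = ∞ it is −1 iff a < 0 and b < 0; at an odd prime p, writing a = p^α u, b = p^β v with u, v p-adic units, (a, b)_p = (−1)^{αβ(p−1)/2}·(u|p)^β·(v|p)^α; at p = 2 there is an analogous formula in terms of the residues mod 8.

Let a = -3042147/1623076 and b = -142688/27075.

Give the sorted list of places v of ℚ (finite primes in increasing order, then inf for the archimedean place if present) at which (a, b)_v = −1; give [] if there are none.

Mod squares: a ≡ -3, b ≡ -546. Check v ∈ {∞, 2, 3, 5, 7, 13, 19, 53}.
v=53: a=53^2·(≡34), b=53^0·(≡28) mod 53; (34|53)=-1, (28|53)=+1; (−1)^{2·0·26}·(-1)^0·(+1)^2 = +1.
v=3: a=3^1·(≡2), b=3^-1·(≡1) mod 3; (2|3)=-1, (1|3)=+1; (−1)^{1·-1·1}·(-1)^-1·(+1)^1 = +1.
v=7: a=7^-4·(≡1), b=7^3·(≡3) mod 7; (1|7)=+1, (3|7)=-1; (−1)^{-4·3·3}·(+1)^3·(-1)^-4 = +1.
v=∞: -3 < 0 and -546 < 0  ⇒  (a,b)_∞ = -1.
v=19: a=19^2·(≡9), b=19^-2·(≡17) mod 19; (9|19)=+1, (17|19)=+1; (−1)^{2·-2·9}·(+1)^-2·(+1)^2 = +1.
v=13: a=13^-2·(≡10), b=13^1·(≡1) mod 13; (10|13)=+1, (1|13)=+1; (−1)^{-2·1·6}·(+1)^1·(+1)^-2 = +1.
v=5: a=5^0·(≡3), b=5^-2·(≡4) mod 5; (3|5)=-1, (4|5)=+1; (−1)^{0·-2·2}·(-1)^-2·(+1)^0 = +1.
v=2: v_2(a)=-2, v_2(b)=5; units ≡ 5, 7 (mod 8); ε·ε+αω+βω = 0·1+-2·0+5·1 ≡ 1  ⇒  (a,b)_2 = -1.
(-3, -546 / ℚ) ramifies at {2, ∞}: a division algebra.

[2, inf]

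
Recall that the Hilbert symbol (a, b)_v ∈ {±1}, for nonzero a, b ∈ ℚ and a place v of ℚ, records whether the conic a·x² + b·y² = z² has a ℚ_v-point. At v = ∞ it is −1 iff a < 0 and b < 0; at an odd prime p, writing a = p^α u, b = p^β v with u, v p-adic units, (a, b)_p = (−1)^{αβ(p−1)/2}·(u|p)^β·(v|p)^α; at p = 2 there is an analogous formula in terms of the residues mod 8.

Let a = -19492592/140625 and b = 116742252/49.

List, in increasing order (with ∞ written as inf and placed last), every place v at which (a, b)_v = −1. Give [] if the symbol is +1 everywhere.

Mod squares: a ≡ -47, b ≡ 241203. Check v ∈ {∞, 2, 3, 5, 7, 11, 23, 37, 41, 47, 53}.
v=47: a=47^1·(≡39), b=47^0·(≡40) mod 47; (39|47)=-1, (40|47)=-1; (−1)^{1·0·23}·(-1)^0·(-1)^1 = -1.
v=41: a=41^0·(≡17), b=41^1·(≡21) mod 41; (17|41)=-1, (21|41)=+1; (−1)^{0·1·20}·(-1)^1·(+1)^0 = -1.
v=5: a=5^-6·(≡2), b=5^0·(≡3) mod 5; (2|5)=-1, (3|5)=-1; (−1)^{-6·0·2}·(-1)^0·(-1)^-6 = +1.
v=23: a=23^2·(≡7), b=23^0·(≡16) mod 23; (7|23)=-1, (16|23)=+1; (−1)^{2·0·11}·(-1)^0·(+1)^2 = +1.
v=11: a=11^0·(≡2), b=11^2·(≡7) mod 11; (2|11)=-1, (7|11)=-1; (−1)^{0·2·5}·(-1)^2·(-1)^0 = +1.
v=∞: -47 < 0 and 241203 > 0  ⇒  (a,b)_∞ = +1.
v=37: a=37^0·(≡21), b=37^1·(≡11) mod 37; (21|37)=+1, (11|37)=+1; (−1)^{0·1·18}·(+1)^1·(+1)^0 = +1.
v=53: a=53^0·(≡24), b=53^1·(≡52) mod 53; (24|53)=+1, (52|53)=+1; (−1)^{0·1·26}·(+1)^1·(+1)^0 = +1.
v=7: a=7^2·(≡1), b=7^-2·(≡4) mod 7; (1|7)=+1, (4|7)=+1; (−1)^{2·-2·3}·(+1)^-2·(+1)^2 = +1.
v=2: v_2(a)=4, v_2(b)=2; units ≡ 1, 3 (mod 8); ε·ε+αω+βω = 0·1+4·1+2·0 ≡ 0  ⇒  (a,b)_2 = +1.
v=3: a=3^-2·(≡1), b=3^1·(≡1) mod 3; (1|3)=+1, (1|3)=+1; (−1)^{-2·1·1}·(+1)^1·(+1)^-2 = +1.
|Ram(-47, 241203)| = 2, even; anisotropic at {41, 47}.

[41, 47]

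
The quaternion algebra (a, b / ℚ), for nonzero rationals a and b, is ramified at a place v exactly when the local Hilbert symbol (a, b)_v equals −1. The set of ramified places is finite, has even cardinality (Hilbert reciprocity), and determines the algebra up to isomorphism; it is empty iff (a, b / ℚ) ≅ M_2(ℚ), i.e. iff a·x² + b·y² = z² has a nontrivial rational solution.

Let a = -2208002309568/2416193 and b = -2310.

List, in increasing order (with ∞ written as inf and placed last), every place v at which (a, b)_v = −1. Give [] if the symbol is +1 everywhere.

[7, 11, 19, inf]

Mod squares: a ≡ -81719, b ≡ -2310. Check v ∈ {∞, 2, 3, 5, 7, 11, 13, 17, 19, 23, 29, 47}.
v=7: a=7^0·(≡5), b=7^1·(≡6) mod 7; (5|7)=-1, (6|7)=-1; (−1)^{0·1·3}·(-1)^1·(-1)^0 = -1.
v=13: a=13^-2·(≡1), b=13^0·(≡4) mod 13; (1|13)=+1, (4|13)=+1; (−1)^{-2·0·6}·(+1)^0·(+1)^-2 = +1.
v=2: v_2(a)=6, v_2(b)=1; units ≡ 1, 5 (mod 8); ε·ε+αω+βω = 0·0+6·1+1·0 ≡ 0  ⇒  (a,b)_2 = +1.
v=5: a=5^0·(≡4), b=5^1·(≡3) mod 5; (4|5)=+1, (3|5)=-1; (−1)^{0·1·2}·(+1)^1·(-1)^0 = +1.
v=23: a=23^1·(≡3), b=23^0·(≡13) mod 23; (3|23)=+1, (13|23)=+1; (−1)^{1·0·11}·(+1)^0·(+1)^1 = +1.
v=29: a=29^-2·(≡18), b=29^0·(≡10) mod 29; (18|29)=-1, (10|29)=-1; (−1)^{-2·0·14}·(-1)^0·(-1)^-2 = +1.
v=3: a=3^2·(≡1), b=3^1·(≡1) mod 3; (1|3)=+1, (1|3)=+1; (−1)^{2·1·1}·(+1)^1·(+1)^2 = +1.
v=19: a=19^3·(≡10), b=19^0·(≡8) mod 19; (10|19)=-1, (8|19)=-1; (−1)^{3·0·9}·(-1)^0·(-1)^3 = -1.
v=47: a=47^2·(≡16), b=47^0·(≡40) mod 47; (16|47)=+1, (40|47)=-1; (−1)^{2·0·23}·(+1)^0·(-1)^2 = +1.
v=∞: -81719 < 0 and -2310 < 0  ⇒  (a,b)_∞ = -1.
v=17: a=17^-1·(≡13), b=17^0·(≡2) mod 17; (13|17)=+1, (2|17)=+1; (−1)^{-1·0·8}·(+1)^0·(+1)^-1 = +1.
v=11: a=11^1·(≡7), b=11^1·(≡10) mod 11; (7|11)=-1, (10|11)=-1; (−1)^{1·1·5}·(-1)^1·(-1)^1 = -1.
(-81719, -2310 / ℚ) ramifies at {7, 11, 19, ∞}: a division algebra.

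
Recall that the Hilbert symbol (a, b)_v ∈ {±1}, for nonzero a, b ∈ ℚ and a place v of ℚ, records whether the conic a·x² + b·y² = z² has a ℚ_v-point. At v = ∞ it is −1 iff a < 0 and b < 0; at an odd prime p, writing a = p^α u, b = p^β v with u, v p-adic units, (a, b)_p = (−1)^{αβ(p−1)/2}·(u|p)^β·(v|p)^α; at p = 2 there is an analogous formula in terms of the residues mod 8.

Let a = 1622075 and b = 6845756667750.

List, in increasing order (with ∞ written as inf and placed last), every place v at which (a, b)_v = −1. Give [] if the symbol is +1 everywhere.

[3, 5, 7, 13, 23, 29]

(a, b) ≡ (64883, 620930310) mod (ℚ^×)²; places V = {2, 3, 5, 7, 11, 13, 23, 29, 31, ∞}.
(a,b)_∞: sgn(64883)=+, sgn(620930310)=+, so +1.
(a,b)_23: α=1, u≡7; β=1, v≡10 (mod 23); (7|23)=-1, (10|23)=-1; sign (−1)^1·-1^1·-1^1 = -1.
(a,b)_7: α=1, u≡4; β=3, v≡1 (mod 7); (4|7)=+1, (1|7)=+1; sign (−1)^1·+1^3·+1^1 = -1.
(a,b)_31: α=1, u≡28; β=1, v≡3 (mod 31); (28|31)=+1, (3|31)=-1; sign (−1)^1·+1^1·-1^1 = +1.
(a,b)_3: α=0, u≡2; β=3, v≡2 (mod 3); (2|3)=-1, (2|3)=-1; sign (−1)^0·-1^3·-1^0 = -1.
(a,b)_5: α=2, u≡3; β=3, v≡2 (mod 5); (3|5)=-1, (2|5)=-1; sign (−1)^0·-1^3·-1^2 = -1.
(a,b)_2: α=0, β=1; u≡3, v≡3 (mod 8); ε(u)ε(v)=1·1, αω(v)=0·1, βω(u)=1·1; sum ≡ 0  ⇒  +1.
(a,b)_11: α=0, u≡4; β=1, v≡4 (mod 11); (4|11)=+1, (4|11)=+1; sign (−1)^0·+1^1·+1^0 = +1.
(a,b)_13: α=1, u≡1; β=1, v≡11 (mod 13); (1|13)=+1, (11|13)=-1; sign (−1)^0·+1^1·-1^1 = -1.
(a,b)_29: α=0, u≡18; β=1, v≡28 (mod 29); (18|29)=-1, (28|29)=+1; sign (−1)^0·-1^1·+1^0 = -1.
Ram(64883, 620930310) = {3, 5, 7, 13, 23, 29}; no ℚ_3-point on the conic.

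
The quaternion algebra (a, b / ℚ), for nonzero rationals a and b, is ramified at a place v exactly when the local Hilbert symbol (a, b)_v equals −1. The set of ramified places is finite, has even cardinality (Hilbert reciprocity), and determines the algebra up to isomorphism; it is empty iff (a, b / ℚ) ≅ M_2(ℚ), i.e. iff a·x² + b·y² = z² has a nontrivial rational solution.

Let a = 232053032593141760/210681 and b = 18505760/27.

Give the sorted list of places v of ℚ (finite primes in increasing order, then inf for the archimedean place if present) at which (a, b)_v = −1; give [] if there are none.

[3, 5, 7, 41]

(a, b) ≡ (35, 3469830) mod (ℚ^×)²; places V = {2, 3, 5, 7, 11, 13, 17, 31, 41, ∞}.
(a,b)_∞: sgn(35)=+, sgn(3469830)=+, so +1.
(a,b)_41: α=2, u≡34; β=1, v≡27 (mod 41); (34|41)=-1, (27|41)=-1; sign (−1)^0·-1^1·-1^2 = -1.
(a,b)_2: α=12, β=5; u≡3, v≡3 (mod 8); ε(u)ε(v)=1·1, αω(v)=12·1, βω(u)=5·1; sum ≡ 0  ⇒  +1.
(a,b)_7: α=3, u≡3; β=1, v≡3 (mod 7); (3|7)=-1, (3|7)=-1; sign (−1)^1·-1^1·-1^3 = -1.
(a,b)_3: α=-6, u≡2; β=-3, v≡2 (mod 3); (2|3)=-1, (2|3)=-1; sign (−1)^0·-1^-3·-1^-6 = -1.
(a,b)_11: α=2, u≡2; β=0, v≡4 (mod 11); (2|11)=-1, (4|11)=+1; sign (−1)^0·-1^0·+1^2 = +1.
(a,b)_17: α=-2, u≡15; β=0, v≡7 (mod 17); (15|17)=+1, (7|17)=-1; sign (−1)^0·+1^0·-1^-2 = +1.
(a,b)_13: α=2, u≡1; β=1, v≡7 (mod 13); (1|13)=+1, (7|13)=-1; sign (−1)^0·+1^1·-1^2 = +1.
(a,b)_31: α=2, u≡4; β=1, v≡25 (mod 31); (4|31)=+1, (25|31)=+1; sign (−1)^0·+1^1·+1^2 = +1.
(a,b)_5: α=1, u≡2; β=1, v≡1 (mod 5); (2|5)=-1, (1|5)=+1; sign (−1)^0·-1^1·+1^1 = -1.
|Ram(35, 3469830)| = 4, even; anisotropic at {3, 5, 7, 41}.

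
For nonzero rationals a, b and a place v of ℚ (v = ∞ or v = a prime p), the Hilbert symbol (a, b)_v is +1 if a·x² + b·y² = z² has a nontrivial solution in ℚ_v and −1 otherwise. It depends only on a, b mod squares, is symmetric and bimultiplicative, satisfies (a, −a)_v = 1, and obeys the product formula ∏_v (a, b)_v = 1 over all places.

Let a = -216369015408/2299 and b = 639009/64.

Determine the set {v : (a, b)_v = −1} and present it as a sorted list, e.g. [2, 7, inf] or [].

(a, b) ≡ (-133, 161) mod (ℚ^×)²; places V = {2, 3, 7, 11, 13, 19, 23, ∞}.
(a,b)_3: α=2, u≡2; β=4, v≡2 (mod 3); (2|3)=-1, (2|3)=-1; sign (−1)^0·-1^4·-1^2 = +1.
(a,b)_19: α=-1, u≡13; β=0, v≡11 (mod 19); (13|19)=-1, (11|19)=+1; sign (−1)^0·-1^0·+1^-1 = +1.
(a,b)_23: α=2, u≡11; β=1, v≡14 (mod 23); (11|23)=-1, (14|23)=-1; sign (−1)^0·-1^1·-1^2 = -1.
(a,b)_13: α=2, u≡4; β=0, v≡6 (mod 13); (4|13)=+1, (6|13)=-1; sign (−1)^0·+1^0·-1^2 = +1.
(a,b)_∞: sgn(-133)=−, sgn(161)=+, so +1.
(a,b)_2: α=4, β=-6; u≡3, v≡1 (mod 8); ε(u)ε(v)=1·0, αω(v)=4·0, βω(u)=-6·1; sum ≡ 0  ⇒  +1.
(a,b)_7: α=5, u≡4; β=3, v≡1 (mod 7); (4|7)=+1, (1|7)=+1; sign (−1)^1·+1^3·+1^5 = -1.
(a,b)_11: α=-2, u≡6; β=0, v≡7 (mod 11); (6|11)=-1, (7|11)=-1; sign (−1)^0·-1^0·-1^-2 = +1.
Ram(-133, 161) = {7, 23}; no ℚ_7-point on the conic.

[7, 23]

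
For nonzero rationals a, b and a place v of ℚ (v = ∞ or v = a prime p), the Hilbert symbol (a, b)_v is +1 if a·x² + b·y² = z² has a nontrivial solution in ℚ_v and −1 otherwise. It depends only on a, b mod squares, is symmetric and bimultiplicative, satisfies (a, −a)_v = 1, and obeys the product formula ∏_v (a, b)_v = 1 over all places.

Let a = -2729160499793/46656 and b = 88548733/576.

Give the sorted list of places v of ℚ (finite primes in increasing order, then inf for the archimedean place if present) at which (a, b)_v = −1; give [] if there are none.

[17, 37]

(a, b) ≡ (-17, 37) mod (ℚ^×)²; places V = {2, 3, 7, 13, 17, 37, ∞}.
(a,b)_3: α=-6, u≡1; β=-2, v≡1 (mod 3); (1|3)=+1, (1|3)=+1; sign (−1)^0·+1^-2·+1^-6 = +1.
(a,b)_37: α=2, u≡6; β=1, v≡27 (mod 37); (6|37)=-1, (27|37)=+1; sign (−1)^0·-1^1·+1^2 = -1.
(a,b)_13: α=2, u≡3; β=2, v≡11 (mod 13); (3|13)=+1, (11|13)=-1; sign (−1)^0·+1^2·-1^2 = +1.
(a,b)_∞: sgn(-17)=−, sgn(37)=+, so +1.
(a,b)_17: α=3, u≡13; β=2, v≡14 (mod 17); (13|17)=+1, (14|17)=-1; sign (−1)^0·+1^2·-1^3 = -1.
(a,b)_7: α=4, u≡4; β=2, v≡2 (mod 7); (4|7)=+1, (2|7)=+1; sign (−1)^0·+1^2·+1^4 = +1.
(a,b)_2: α=-6, β=-6; u≡7, v≡5 (mod 8); ε(u)ε(v)=1·0, αω(v)=-6·1, βω(u)=-6·0; sum ≡ 0  ⇒  +1.
(-17, 37 / ℚ) ramifies at {17, 37}: a division algebra.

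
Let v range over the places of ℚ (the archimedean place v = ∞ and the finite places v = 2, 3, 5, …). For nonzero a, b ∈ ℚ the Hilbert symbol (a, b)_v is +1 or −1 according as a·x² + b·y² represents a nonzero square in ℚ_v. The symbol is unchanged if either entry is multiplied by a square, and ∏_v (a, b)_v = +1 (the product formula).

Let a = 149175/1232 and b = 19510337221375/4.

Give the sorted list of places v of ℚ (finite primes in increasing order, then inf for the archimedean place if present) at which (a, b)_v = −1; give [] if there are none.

Mod squares: a ≡ 51051, b ≡ 55. Check v ∈ {∞, 2, 3, 5, 7, 11, 13, 17}.
v=17: a=17^1·(≡11), b=17^2·(≡4) mod 17; (11|17)=-1, (4|17)=+1; (−1)^{1·2·8}·(-1)^2·(+1)^1 = +1.
v=11: a=11^-1·(≡2), b=11^3·(≡3) mod 11; (2|11)=-1, (3|11)=+1; (−1)^{-1·3·5}·(-1)^3·(+1)^-1 = +1.
v=5: a=5^2·(≡1), b=5^3·(≡4) mod 5; (1|5)=+1, (4|5)=+1; (−1)^{2·3·2}·(+1)^3·(+1)^2 = +1.
v=13: a=13^1·(≡10), b=13^2·(≡10) mod 13; (10|13)=+1, (10|13)=+1; (−1)^{1·2·6}·(+1)^2·(+1)^1 = +1.
v=2: v_2(a)=-4, v_2(b)=-2; units ≡ 3, 7 (mod 8); ε·ε+αω+βω = 1·1+-4·0+-2·1 ≡ 1  ⇒  (a,b)_2 = -1.
v=7: a=7^-1·(≡5), b=7^4·(≡3) mod 7; (5|7)=-1, (3|7)=-1; (−1)^{-1·4·3}·(-1)^4·(-1)^-1 = -1.
v=3: a=3^3·(≡1), b=3^0·(≡1) mod 3; (1|3)=+1, (1|3)=+1; (−1)^{3·0·1}·(+1)^0·(+1)^3 = +1.
v=∞: 51051 > 0 and 55 > 0  ⇒  (a,b)_∞ = +1.
(51051, 55 / ℚ) ramifies at {2, 7}: a division algebra.

[2, 7]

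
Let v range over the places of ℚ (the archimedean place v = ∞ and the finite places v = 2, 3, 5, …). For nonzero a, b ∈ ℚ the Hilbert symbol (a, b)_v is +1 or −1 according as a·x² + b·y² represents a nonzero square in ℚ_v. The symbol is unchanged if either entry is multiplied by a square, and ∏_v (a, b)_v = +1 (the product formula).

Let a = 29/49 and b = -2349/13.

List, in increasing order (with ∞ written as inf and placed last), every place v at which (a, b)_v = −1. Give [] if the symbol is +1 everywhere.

[]

Mod squares: a ≡ 29, b ≡ -377. Check v ∈ {∞, 2, 3, 7, 13, 29}.
v=2: v_2(a)=0, v_2(b)=0; units ≡ 5, 7 (mod 8); ε·ε+αω+βω = 0·1+0·0+0·1 ≡ 0  ⇒  (a,b)_2 = +1.
v=13: a=13^0·(≡12), b=13^-1·(≡4) mod 13; (12|13)=+1, (4|13)=+1; (−1)^{0·-1·6}·(+1)^-1·(+1)^0 = +1.
v=7: a=7^-2·(≡1), b=7^0·(≡4) mod 7; (1|7)=+1, (4|7)=+1; (−1)^{-2·0·3}·(+1)^0·(+1)^-2 = +1.
v=3: a=3^0·(≡2), b=3^4·(≡1) mod 3; (2|3)=-1, (1|3)=+1; (−1)^{0·4·1}·(-1)^4·(+1)^0 = +1.
v=29: a=29^1·(≡16), b=29^1·(≡25) mod 29; (16|29)=+1, (25|29)=+1; (−1)^{1·1·14}·(+1)^1·(+1)^1 = +1.
v=∞: 29 > 0 and -377 < 0  ⇒  (a,b)_∞ = +1.
Ram(a, b) = ∅: the form 29·x² + -377·y² − z² is isotropic over every ℚ_v, so by Hasse–Minkowski it is isotropic over ℚ.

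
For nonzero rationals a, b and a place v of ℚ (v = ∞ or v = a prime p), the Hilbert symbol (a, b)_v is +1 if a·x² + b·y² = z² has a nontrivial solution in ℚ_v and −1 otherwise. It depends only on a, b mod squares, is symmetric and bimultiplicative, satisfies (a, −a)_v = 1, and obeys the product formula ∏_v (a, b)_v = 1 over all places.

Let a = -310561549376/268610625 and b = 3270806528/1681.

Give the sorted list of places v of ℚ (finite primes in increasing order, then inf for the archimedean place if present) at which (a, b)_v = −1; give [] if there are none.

Mod squares: a ≡ -290377, b ≡ 3194147. Check v ∈ {∞, 2, 3, 5, 11, 13, 17, 19, 29, 31, 41, 53}.
v=17: a=17^-1·(≡4), b=17^1·(≡3) mod 17; (4|17)=+1, (3|17)=-1; (−1)^{-1·1·8}·(+1)^1·(-1)^-1 = -1.
v=19: a=19^1·(≡12), b=19^1·(≡4) mod 19; (12|19)=-1, (4|19)=+1; (−1)^{1·1·9}·(-1)^1·(+1)^1 = +1.
v=53: a=53^-2·(≡4), b=53^0·(≡1) mod 53; (4|53)=+1, (1|53)=+1; (−1)^{-2·0·26}·(+1)^0·(+1)^-2 = +1.
v=31: a=31^1·(≡29), b=31^1·(≡30) mod 31; (29|31)=-1, (30|31)=-1; (−1)^{1·1·15}·(-1)^1·(-1)^1 = -1.
v=41: a=41^2·(≡15), b=41^-2·(≡40) mod 41; (15|41)=-1, (40|41)=+1; (−1)^{2·-2·20}·(-1)^-2·(+1)^2 = +1.
v=5: a=5^-4·(≡2), b=5^0·(≡3) mod 5; (2|5)=-1, (3|5)=-1; (−1)^{-4·0·2}·(-1)^0·(-1)^-4 = +1.
v=∞: -290377 < 0 and 3194147 > 0  ⇒  (a,b)_∞ = +1.
v=2: v_2(a)=6, v_2(b)=10; units ≡ 7, 3 (mod 8); ε·ε+αω+βω = 1·1+6·1+10·0 ≡ 1  ⇒  (a,b)_2 = -1.
v=3: a=3^-2·(≡2), b=3^0·(≡2) mod 3; (2|3)=-1, (2|3)=-1; (−1)^{-2·0·1}·(-1)^0·(-1)^-2 = +1.
v=29: a=29^1·(≡2), b=29^1·(≡20) mod 29; (2|29)=-1, (20|29)=+1; (−1)^{1·1·14}·(-1)^1·(+1)^1 = -1.
v=11: a=11^0·(≡4), b=11^1·(≡6) mod 11; (4|11)=+1, (6|11)=-1; (−1)^{0·1·5}·(+1)^1·(-1)^0 = +1.
v=13: a=13^2·(≡10), b=13^0·(≡7) mod 13; (10|13)=+1, (7|13)=-1; (−1)^{2·0·6}·(+1)^0·(-1)^2 = +1.
Ram(-290377, 3194147) = {2, 17, 29, 31}; no ℚ_2-point on the conic.

[2, 17, 29, 31]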